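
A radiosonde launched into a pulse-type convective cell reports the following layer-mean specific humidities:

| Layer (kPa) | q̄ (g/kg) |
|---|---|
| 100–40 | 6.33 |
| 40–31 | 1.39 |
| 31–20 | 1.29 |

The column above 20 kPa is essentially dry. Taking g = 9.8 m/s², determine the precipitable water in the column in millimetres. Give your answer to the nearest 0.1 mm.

PW ≈ 41.5 mm

Precipitable water is the column-integrated vapour mass per unit area: PW = (1/g) Σ q̄ Δp, with q in kg/kg and Δp in Pa (1 kg/m² of water = 1 mm).
Layer 100–40 kPa: Δp = 600 hPa = 60000 Pa, q̄ = 0.00633 kg/kg → 0.00633 × 60000 / 9.8 = 38.76 mm
Layer 40–31 kPa: Δp = 90 hPa = 9000 Pa, q̄ = 0.00139 kg/kg → 0.00139 × 9000 / 9.8 = 1.28 mm
Layer 31–20 kPa: Δp = 110 hPa = 11000 Pa, q̄ = 0.00129 kg/kg → 0.00129 × 11000 / 9.8 = 1.45 mm
PW = 38.76 + 1.28 + 1.45 = 41.49 ≈ 41.5 mm.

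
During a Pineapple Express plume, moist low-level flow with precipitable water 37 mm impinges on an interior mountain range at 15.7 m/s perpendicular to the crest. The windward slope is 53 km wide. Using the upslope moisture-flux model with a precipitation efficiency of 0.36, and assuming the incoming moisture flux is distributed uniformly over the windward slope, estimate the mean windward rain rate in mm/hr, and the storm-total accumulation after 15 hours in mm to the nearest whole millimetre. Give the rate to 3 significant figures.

R ≈ 14.2 mm/hr; total ≈ 213 mm

Incoming column moisture flux per unit ridge length: F = V × PW = 15.7 × 37 = 580.9 mm·m/s.
Spread over the 53 km slope with efficiency ε = 0.36: R = ε·F/W = 0.36 × 580.9 / 53000 m = 3.946e-03 mm/s.
R = 3.946e-03 × 3600 = 14.2 mm/hr.
Over 15 h: total = 14.2 × 15 = 213 mm.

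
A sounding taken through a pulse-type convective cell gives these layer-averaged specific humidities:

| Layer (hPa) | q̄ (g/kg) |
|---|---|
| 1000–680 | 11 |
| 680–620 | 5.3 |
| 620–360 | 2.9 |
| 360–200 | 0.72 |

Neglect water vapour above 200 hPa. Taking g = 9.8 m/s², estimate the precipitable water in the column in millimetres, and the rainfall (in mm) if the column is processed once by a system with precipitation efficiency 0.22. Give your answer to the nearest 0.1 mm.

Precipitable water is the column-integrated vapour mass per unit area: PW = (1/g) Σ q̄ Δp, with q in kg/kg and Δp in Pa (1 kg/m² of water = 1 mm).
Layer 1000–680 hPa: Δp = 320 hPa = 32000 Pa, q̄ = 0.011 kg/kg → 0.011 × 32000 / 9.8 = 35.92 mm
Layer 680–620 hPa: Δp = 60 hPa = 6000 Pa, q̄ = 0.0053 kg/kg → 0.0053 × 6000 / 9.8 = 3.24 mm
Layer 620–360 hPa: Δp = 260 hPa = 26000 Pa, q̄ = 0.0029 kg/kg → 0.0029 × 26000 / 9.8 = 7.69 mm
Layer 360–200 hPa: Δp = 160 hPa = 16000 Pa, q̄ = 0.00072 kg/kg → 0.00072 × 16000 / 9.8 = 1.18 mm
PW = 35.92 + 3.24 + 7.69 + 1.18 = 48.03 ≈ 48.0 mm.
Rainfall = ε × PW = 0.22 × 48.0 = 10.6 mm.

PW ≈ 48.0 mm; rainfall ≈ 10.6 mm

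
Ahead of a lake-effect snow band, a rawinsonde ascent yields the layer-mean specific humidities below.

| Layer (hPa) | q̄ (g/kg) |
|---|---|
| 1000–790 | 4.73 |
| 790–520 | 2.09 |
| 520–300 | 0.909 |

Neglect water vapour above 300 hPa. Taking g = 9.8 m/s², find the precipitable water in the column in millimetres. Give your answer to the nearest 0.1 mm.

PW ≈ 17.9 mm

Precipitable water is the column-integrated vapour mass per unit area: PW = (1/g) Σ q̄ Δp, with q in kg/kg and Δp in Pa (1 kg/m² of water = 1 mm).
Layer 1000–790 hPa: Δp = 210 hPa = 21000 Pa, q̄ = 0.00473 kg/kg → 0.00473 × 21000 / 9.8 = 10.14 mm
Layer 790–520 hPa: Δp = 270 hPa = 27000 Pa, q̄ = 0.00209 kg/kg → 0.00209 × 27000 / 9.8 = 5.76 mm
Layer 520–300 hPa: Δp = 220 hPa = 22000 Pa, q̄ = 0.000909 kg/kg → 0.000909 × 22000 / 9.8 = 2.04 mm
PW = 10.14 + 5.76 + 2.04 = 17.94 ≈ 17.9 mm.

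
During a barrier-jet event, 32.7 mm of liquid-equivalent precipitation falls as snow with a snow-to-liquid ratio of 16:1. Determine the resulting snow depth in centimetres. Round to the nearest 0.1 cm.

snow depth ≈ 52.3 cm

Snow depth = liquid × ratio = 32.7 mm × 16 = 523.2 mm = 52.3 cm.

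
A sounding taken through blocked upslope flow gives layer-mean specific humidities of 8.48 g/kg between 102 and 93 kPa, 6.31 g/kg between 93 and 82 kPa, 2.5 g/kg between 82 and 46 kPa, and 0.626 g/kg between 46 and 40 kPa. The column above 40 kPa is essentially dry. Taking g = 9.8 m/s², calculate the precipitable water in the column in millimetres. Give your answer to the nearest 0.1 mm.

PW ≈ 24.4 mm

Precipitable water is the column-integrated vapour mass per unit area: PW = (1/g) Σ q̄ Δp, with q in kg/kg and Δp in Pa (1 kg/m² of water = 1 mm).
Layer 102–93 kPa: Δp = 90 hPa = 9000 Pa, q̄ = 0.00848 kg/kg → 0.00848 × 9000 / 9.8 = 7.79 mm
Layer 93–82 kPa: Δp = 110 hPa = 11000 Pa, q̄ = 0.00631 kg/kg → 0.00631 × 11000 / 9.8 = 7.08 mm
Layer 82–46 kPa: Δp = 360 hPa = 36000 Pa, q̄ = 0.0025 kg/kg → 0.0025 × 36000 / 9.8 = 9.18 mm
Layer 46–40 kPa: Δp = 60 hPa = 6000 Pa, q̄ = 0.000626 kg/kg → 0.000626 × 6000 / 9.8 = 0.38 mm
PW = 7.79 + 7.08 + 9.18 + 0.38 = 24.43 ≈ 24.4 mm.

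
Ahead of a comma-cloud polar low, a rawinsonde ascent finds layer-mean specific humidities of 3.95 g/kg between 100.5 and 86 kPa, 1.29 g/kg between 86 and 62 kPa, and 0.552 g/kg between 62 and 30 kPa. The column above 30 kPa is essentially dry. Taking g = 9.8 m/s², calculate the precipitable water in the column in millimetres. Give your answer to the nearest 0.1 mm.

PW ≈ 10.8 mm

Precipitable water is the column-integrated vapour mass per unit area: PW = (1/g) Σ q̄ Δp, with q in kg/kg and Δp in Pa (1 kg/m² of water = 1 mm).
Layer 100.5–86 kPa: Δp = 145 hPa = 14500 Pa, q̄ = 0.00395 kg/kg → 0.00395 × 14500 / 9.8 = 5.84 mm
Layer 86–62 kPa: Δp = 240 hPa = 24000 Pa, q̄ = 0.00129 kg/kg → 0.00129 × 24000 / 9.8 = 3.16 mm
Layer 62–30 kPa: Δp = 320 hPa = 32000 Pa, q̄ = 0.000552 kg/kg → 0.000552 × 32000 / 9.8 = 1.80 mm
PW = 5.84 + 3.16 + 1.80 = 10.80 ≈ 10.8 mm.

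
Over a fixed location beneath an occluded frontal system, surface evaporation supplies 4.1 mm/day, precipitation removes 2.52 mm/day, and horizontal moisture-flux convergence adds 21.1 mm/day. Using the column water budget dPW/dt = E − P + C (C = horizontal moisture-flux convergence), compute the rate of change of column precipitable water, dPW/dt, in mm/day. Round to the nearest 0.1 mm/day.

dPW/dt ≈ 22.7 mm/day

dPW/dt = E − P + C = 4.1 − 2.52 + (21.1) = 22.7 mm/day.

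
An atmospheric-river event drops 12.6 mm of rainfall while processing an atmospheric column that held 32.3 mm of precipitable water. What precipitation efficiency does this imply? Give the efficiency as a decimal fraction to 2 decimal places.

ε = rainfall / PW = 12.6 / 32.3 = 0.39.

ε ≈ 0.39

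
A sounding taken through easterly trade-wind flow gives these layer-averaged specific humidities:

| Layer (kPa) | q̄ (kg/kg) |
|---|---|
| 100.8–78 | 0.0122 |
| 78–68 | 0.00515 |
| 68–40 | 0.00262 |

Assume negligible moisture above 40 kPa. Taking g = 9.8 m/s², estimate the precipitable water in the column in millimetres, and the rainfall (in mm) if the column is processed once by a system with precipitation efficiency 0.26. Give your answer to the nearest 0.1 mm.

PW ≈ 41.1 mm; rainfall ≈ 10.7 mm

Precipitable water is the column-integrated vapour mass per unit area: PW = (1/g) Σ q̄ Δp, with q in kg/kg and Δp in Pa (1 kg/m² of water = 1 mm).
Layer 100.8–78 kPa: Δp = 228 hPa = 22800 Pa, q̄ = 0.0122 kg/kg → 0.0122 × 22800 / 9.8 = 28.38 mm
Layer 78–68 kPa: Δp = 100 hPa = 10000 Pa, q̄ = 0.00515 kg/kg → 0.00515 × 10000 / 9.8 = 5.26 mm
Layer 68–40 kPa: Δp = 280 hPa = 28000 Pa, q̄ = 0.00262 kg/kg → 0.00262 × 28000 / 9.8 = 7.49 mm
PW = 28.38 + 5.26 + 7.49 = 41.13 ≈ 41.1 mm.
Rainfall = ε × PW = 0.26 × 41.1 = 10.7 mm.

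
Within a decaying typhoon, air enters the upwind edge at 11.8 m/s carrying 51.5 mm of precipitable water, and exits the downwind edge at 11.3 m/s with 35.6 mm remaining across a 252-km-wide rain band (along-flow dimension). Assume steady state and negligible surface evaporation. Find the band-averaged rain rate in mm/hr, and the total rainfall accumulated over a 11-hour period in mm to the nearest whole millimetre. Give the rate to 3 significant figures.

Column moisture flux per unit crosswind length is F = V × PW.
Inflow: F_in = 11.8 × 51.5 = 607.7 mm·m/s
Outflow: F_out = 11.3 × 35.6 = 402.28 mm·m/s
Steady-state rate R = (F_in − F_out)/L = (607.7 − 402.28) / 252000 m = 8.152e-04 mm/s.
R = 8.152e-04 × 3600 = 2.93 mm/hr.
Over 11 h: total = 2.93 × 11 = 32.23 ≈ 32 mm.

R ≈ 2.93 mm/hr; total ≈ 32 mm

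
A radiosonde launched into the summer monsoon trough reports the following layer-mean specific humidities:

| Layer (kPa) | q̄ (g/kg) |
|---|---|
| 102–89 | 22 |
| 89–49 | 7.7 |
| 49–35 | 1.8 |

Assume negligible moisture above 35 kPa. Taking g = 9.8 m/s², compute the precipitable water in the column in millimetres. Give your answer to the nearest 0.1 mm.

Precipitable water is the column-integrated vapour mass per unit area: PW = (1/g) Σ q̄ Δp, with q in kg/kg and Δp in Pa (1 kg/m² of water = 1 mm).
Layer 102–89 kPa: Δp = 130 hPa = 13000 Pa, q̄ = 0.022 kg/kg → 0.022 × 13000 / 9.8 = 29.18 mm
Layer 89–49 kPa: Δp = 400 hPa = 40000 Pa, q̄ = 0.0077 kg/kg → 0.0077 × 40000 / 9.8 = 31.43 mm
Layer 49–35 kPa: Δp = 140 hPa = 14000 Pa, q̄ = 0.0018 kg/kg → 0.0018 × 14000 / 9.8 = 2.57 mm
PW = 29.18 + 31.43 + 2.57 = 63.18 ≈ 63.2 mm.

PW ≈ 63.2 mm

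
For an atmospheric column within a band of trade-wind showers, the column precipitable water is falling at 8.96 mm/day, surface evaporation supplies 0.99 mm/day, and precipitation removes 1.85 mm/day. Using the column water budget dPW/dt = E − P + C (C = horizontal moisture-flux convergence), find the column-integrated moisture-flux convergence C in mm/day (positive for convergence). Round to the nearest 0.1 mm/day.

dPW/dt = -8.96 mm/day.
C = dPW/dt − E + P = (-8.96) − 0.99 + 1.85 = -8.1 mm/day.

C ≈ -8.1 mm/day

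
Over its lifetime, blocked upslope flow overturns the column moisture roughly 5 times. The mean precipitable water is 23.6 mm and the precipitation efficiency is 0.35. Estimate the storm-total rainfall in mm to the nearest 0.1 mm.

Each cycle deposits ε × PW = 0.35 × 23.6 = 8.26 mm.
Over 5 cycles: 5 × 8.26 = 41.3 mm.

rainfall ≈ 41.3 mm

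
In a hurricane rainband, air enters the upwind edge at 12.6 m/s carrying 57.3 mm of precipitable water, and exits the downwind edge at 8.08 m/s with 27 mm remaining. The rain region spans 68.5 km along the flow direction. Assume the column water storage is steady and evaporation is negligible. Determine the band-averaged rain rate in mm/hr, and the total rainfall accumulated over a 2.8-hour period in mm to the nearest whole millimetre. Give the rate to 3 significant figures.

Column moisture flux per unit crosswind length is F = V × PW.
Inflow: F_in = 12.6 × 57.3 = 721.98 mm·m/s
Outflow: F_out = 8.08 × 27 = 218.16 mm·m/s
Steady-state rate R = (F_in − F_out)/L = (721.98 − 218.16) / 68500 m = 7.355e-03 mm/s.
R = 7.355e-03 × 3600 = 26.5 mm/hr.
Over 2.8 h: total = 26.5 × 2.8 = 74.2 ≈ 74 mm.

R ≈ 26.5 mm/hr; total ≈ 74 mm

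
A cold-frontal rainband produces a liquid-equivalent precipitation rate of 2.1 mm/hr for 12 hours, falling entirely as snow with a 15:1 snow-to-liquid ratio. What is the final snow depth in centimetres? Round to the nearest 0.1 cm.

snow depth ≈ 37.8 cm

Liquid-equivalent depth = 2.1 × 12 = 25.2 mm.
Snow depth = 25.2 mm × 15 = 378 mm = 37.8 cm.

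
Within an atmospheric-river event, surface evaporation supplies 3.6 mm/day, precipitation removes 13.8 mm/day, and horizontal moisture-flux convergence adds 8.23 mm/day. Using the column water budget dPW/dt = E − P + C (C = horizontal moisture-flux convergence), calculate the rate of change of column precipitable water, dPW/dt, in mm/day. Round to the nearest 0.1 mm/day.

dPW/dt = E − P + C = 3.6 − 13.8 + (8.23) = -2.0 mm/day.

dPW/dt ≈ -2.0 mm/day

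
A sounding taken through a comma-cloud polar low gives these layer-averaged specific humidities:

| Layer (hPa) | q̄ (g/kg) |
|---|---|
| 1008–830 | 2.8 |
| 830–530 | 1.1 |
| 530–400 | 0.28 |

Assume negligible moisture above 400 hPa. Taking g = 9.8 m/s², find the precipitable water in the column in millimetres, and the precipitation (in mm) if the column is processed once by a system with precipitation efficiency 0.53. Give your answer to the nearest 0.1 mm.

Precipitable water is the column-integrated vapour mass per unit area: PW = (1/g) Σ q̄ Δp, with q in kg/kg and Δp in Pa (1 kg/m² of water = 1 mm).
Layer 1008–830 hPa: Δp = 178 hPa = 17800 Pa, q̄ = 0.0028 kg/kg → 0.0028 × 17800 / 9.8 = 5.09 mm
Layer 830–530 hPa: Δp = 300 hPa = 30000 Pa, q̄ = 0.0011 kg/kg → 0.0011 × 30000 / 9.8 = 3.37 mm
Layer 530–400 hPa: Δp = 130 hPa = 13000 Pa, q̄ = 0.00028 kg/kg → 0.00028 × 13000 / 9.8 = 0.37 mm
PW = 5.09 + 3.37 + 0.37 = 8.83 ≈ 8.8 mm.
Precipitation = ε × PW = 0.53 × 8.8 = 4.7 mm.

PW ≈ 8.8 mm; precipitation ≈ 4.7 mm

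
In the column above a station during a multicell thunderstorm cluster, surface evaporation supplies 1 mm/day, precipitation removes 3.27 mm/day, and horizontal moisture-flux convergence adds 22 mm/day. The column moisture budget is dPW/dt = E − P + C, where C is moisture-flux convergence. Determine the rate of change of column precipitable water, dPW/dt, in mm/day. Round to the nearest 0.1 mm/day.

dPW/dt = E − P + C = 1 − 3.27 + (22) = 19.7 mm/day.

dPW/dt ≈ 19.7 mm/day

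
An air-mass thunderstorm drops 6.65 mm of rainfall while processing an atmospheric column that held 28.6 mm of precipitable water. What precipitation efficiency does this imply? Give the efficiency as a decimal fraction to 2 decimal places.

ε = rainfall / PW = 6.65 / 28.6 = 0.23.

ε ≈ 0.23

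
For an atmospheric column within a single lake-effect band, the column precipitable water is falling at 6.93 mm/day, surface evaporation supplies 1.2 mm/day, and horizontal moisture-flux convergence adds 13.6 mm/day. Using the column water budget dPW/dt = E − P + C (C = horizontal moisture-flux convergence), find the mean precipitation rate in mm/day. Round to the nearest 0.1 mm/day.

dPW/dt = -6.93 mm/day.
P = E + C − dPW/dt = 1.2 + (13.6) − (-6.93) = 21.7 mm/day.

P ≈ 21.7 mm/day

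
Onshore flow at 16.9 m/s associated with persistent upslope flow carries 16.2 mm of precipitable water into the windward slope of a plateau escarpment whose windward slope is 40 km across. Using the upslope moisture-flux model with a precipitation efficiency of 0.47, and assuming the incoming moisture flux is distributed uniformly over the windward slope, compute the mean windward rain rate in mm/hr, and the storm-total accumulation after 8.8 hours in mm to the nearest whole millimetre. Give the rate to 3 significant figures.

R ≈ 11.6 mm/hr; total ≈ 102 mm

Incoming column moisture flux per unit ridge length: F = V × PW = 16.9 × 16.2 = 273.78 mm·m/s.
Spread over the 40 km slope with efficiency ε = 0.47: R = ε·F/W = 0.47 × 273.78 / 40000 m = 3.217e-03 mm/s.
R = 3.217e-03 × 3600 = 11.6 mm/hr.
Over 8.8 h: total = 11.6 × 8.8 = 102.08 ≈ 102 mm.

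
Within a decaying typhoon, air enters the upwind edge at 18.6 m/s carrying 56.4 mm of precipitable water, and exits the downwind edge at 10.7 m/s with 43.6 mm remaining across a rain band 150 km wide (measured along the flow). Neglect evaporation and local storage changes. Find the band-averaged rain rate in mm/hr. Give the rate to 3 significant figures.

R ≈ 14.0 mm/hr

Column moisture flux per unit crosswind length is F = V × PW.
Inflow: F_in = 18.6 × 56.4 = 1049.04 mm·m/s
Outflow: F_out = 10.7 × 43.6 = 466.52 mm·m/s
Steady-state rate R = (F_in − F_out)/L = (1049.04 − 466.52) / 150000 m = 3.883e-03 mm/s.
R = 3.883e-03 × 3600 = 14.0 mm/hr.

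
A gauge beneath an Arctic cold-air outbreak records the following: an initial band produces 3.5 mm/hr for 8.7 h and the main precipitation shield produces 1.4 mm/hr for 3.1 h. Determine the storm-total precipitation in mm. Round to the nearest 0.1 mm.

Total = Σ Rᵢ Δtᵢ = 3.5 × 8.7 + 1.4 × 3.1
      = 30.45 + 4.34 = 34.8 mm.

total ≈ 34.8 mm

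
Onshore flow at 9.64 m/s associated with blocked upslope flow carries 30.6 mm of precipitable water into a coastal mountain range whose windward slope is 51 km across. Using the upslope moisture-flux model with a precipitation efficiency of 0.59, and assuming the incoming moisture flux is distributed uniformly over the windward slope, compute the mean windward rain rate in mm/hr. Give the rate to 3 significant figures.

Incoming column moisture flux per unit ridge length: F = V × PW = 9.64 × 30.6 = 294.984 mm·m/s.
Spread over the 51 km slope with efficiency ε = 0.59: R = ε·F/W = 0.59 × 294.984 / 51000 m = 3.413e-03 mm/s.
R = 3.413e-03 × 3600 = 12.3 mm/hr.

R ≈ 12.3 mm/hr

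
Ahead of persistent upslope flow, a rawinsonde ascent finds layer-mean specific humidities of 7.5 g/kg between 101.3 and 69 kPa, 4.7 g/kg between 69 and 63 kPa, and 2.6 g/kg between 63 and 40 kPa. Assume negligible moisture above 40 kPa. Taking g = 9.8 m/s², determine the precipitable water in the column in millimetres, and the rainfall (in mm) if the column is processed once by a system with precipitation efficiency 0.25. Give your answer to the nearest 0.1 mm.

PW ≈ 33.7 mm; rainfall ≈ 8.4 mm

Precipitable water is the column-integrated vapour mass per unit area: PW = (1/g) Σ q̄ Δp, with q in kg/kg and Δp in Pa (1 kg/m² of water = 1 mm).
Layer 101.3–69 kPa: Δp = 323 hPa = 32300 Pa, q̄ = 0.0075 kg/kg → 0.0075 × 32300 / 9.8 = 24.72 mm
Layer 69–63 kPa: Δp = 60 hPa = 6000 Pa, q̄ = 0.0047 kg/kg → 0.0047 × 6000 / 9.8 = 2.88 mm
Layer 63–40 kPa: Δp = 230 hPa = 23000 Pa, q̄ = 0.0026 kg/kg → 0.0026 × 23000 / 9.8 = 6.10 mm
PW = 24.72 + 2.88 + 6.10 = 33.70 ≈ 33.7 mm.
Rainfall = ε × PW = 0.25 × 33.7 = 8.4 mm.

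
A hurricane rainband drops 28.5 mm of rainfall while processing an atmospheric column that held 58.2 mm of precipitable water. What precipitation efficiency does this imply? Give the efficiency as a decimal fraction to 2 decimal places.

ε ≈ 0.49

ε = rainfall / PW = 28.5 / 58.2 = 0.49.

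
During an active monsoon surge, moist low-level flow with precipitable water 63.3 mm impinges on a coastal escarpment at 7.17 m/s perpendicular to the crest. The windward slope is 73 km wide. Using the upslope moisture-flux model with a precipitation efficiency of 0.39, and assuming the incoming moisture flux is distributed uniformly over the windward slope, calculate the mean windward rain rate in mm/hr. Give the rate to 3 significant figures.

R ≈ 8.73 mm/hr

Incoming column moisture flux per unit ridge length: F = V × PW = 7.17 × 63.3 = 453.861 mm·m/s.
Spread over the 73 km slope with efficiency ε = 0.39: R = ε·F/W = 0.39 × 453.861 / 73000 m = 2.425e-03 mm/s.
R = 2.425e-03 × 3600 = 8.73 mm/hr.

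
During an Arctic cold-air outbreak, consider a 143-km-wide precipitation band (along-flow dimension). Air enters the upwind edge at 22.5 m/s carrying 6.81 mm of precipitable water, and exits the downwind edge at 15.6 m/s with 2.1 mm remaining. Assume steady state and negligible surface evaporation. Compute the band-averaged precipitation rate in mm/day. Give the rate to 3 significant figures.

R ≈ 72.8 mm/day

Column moisture flux per unit crosswind length is F = V × PW.
Inflow: F_in = 22.5 × 6.81 = 153.225 mm·m/s
Outflow: F_out = 15.6 × 2.1 = 32.76 mm·m/s
Steady-state rate R = (F_in − F_out)/L = (153.225 − 32.76) / 143000 m = 8.424e-04 mm/s.
R = 8.424e-04 × 3600 × 24 = 72.8 mm/day.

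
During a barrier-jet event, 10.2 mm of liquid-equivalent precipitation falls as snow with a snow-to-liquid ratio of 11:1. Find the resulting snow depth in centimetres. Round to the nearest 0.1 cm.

Snow depth = liquid × ratio = 10.2 mm × 11 = 112.2 mm = 11.2 cm.

snow depth ≈ 11.2 cm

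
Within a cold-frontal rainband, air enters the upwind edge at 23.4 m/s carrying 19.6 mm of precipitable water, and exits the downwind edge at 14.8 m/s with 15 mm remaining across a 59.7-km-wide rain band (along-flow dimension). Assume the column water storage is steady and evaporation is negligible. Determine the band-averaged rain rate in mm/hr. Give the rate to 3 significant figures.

R ≈ 14.3 mm/hr

Column moisture flux per unit crosswind length is F = V × PW.
Inflow: F_in = 23.4 × 19.6 = 458.64 mm·m/s
Outflow: F_out = 14.8 × 15 = 222 mm·m/s
Steady-state rate R = (F_in − F_out)/L = (458.64 − 222) / 59700 m = 3.964e-03 mm/s.
R = 3.964e-03 × 3600 = 14.3 mm/hr.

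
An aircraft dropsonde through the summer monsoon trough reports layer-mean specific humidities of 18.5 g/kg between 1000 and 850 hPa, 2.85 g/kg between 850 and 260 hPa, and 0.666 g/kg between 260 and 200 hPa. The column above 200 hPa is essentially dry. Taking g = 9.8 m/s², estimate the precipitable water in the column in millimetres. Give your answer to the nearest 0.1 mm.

Precipitable water is the column-integrated vapour mass per unit area: PW = (1/g) Σ q̄ Δp, with q in kg/kg and Δp in Pa (1 kg/m² of water = 1 mm).
Layer 1000–850 hPa: Δp = 150 hPa = 15000 Pa, q̄ = 0.0185 kg/kg → 0.0185 × 15000 / 9.8 = 28.32 mm
Layer 850–260 hPa: Δp = 590 hPa = 59000 Pa, q̄ = 0.00285 kg/kg → 0.00285 × 59000 / 9.8 = 17.16 mm
Layer 260–200 hPa: Δp = 60 hPa = 6000 Pa, q̄ = 0.000666 kg/kg → 0.000666 × 6000 / 9.8 = 0.41 mm
PW = 28.32 + 17.16 + 0.41 = 45.89 ≈ 45.9 mm.

PW ≈ 45.9 mm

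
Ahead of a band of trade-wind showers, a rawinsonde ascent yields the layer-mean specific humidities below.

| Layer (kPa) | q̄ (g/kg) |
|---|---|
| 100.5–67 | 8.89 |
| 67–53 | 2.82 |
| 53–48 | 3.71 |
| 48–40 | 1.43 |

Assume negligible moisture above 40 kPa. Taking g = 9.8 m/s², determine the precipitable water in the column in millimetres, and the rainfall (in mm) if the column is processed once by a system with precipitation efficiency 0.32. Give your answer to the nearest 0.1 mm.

PW ≈ 37.5 mm; rainfall ≈ 12.0 mm

Precipitable water is the column-integrated vapour mass per unit area: PW = (1/g) Σ q̄ Δp, with q in kg/kg and Δp in Pa (1 kg/m² of water = 1 mm).
Layer 100.5–67 kPa: Δp = 335 hPa = 33500 Pa, q̄ = 0.00889 kg/kg → 0.00889 × 33500 / 9.8 = 30.39 mm
Layer 67–53 kPa: Δp = 140 hPa = 14000 Pa, q̄ = 0.00282 kg/kg → 0.00282 × 14000 / 9.8 = 4.03 mm
Layer 53–48 kPa: Δp = 50 hPa = 5000 Pa, q̄ = 0.00371 kg/kg → 0.00371 × 5000 / 9.8 = 1.89 mm
Layer 48–40 kPa: Δp = 80 hPa = 8000 Pa, q̄ = 0.00143 kg/kg → 0.00143 × 8000 / 9.8 = 1.17 mm
PW = 30.39 + 4.03 + 1.89 + 1.17 = 37.48 ≈ 37.5 mm.
Rainfall = ε × PW = 0.32 × 37.5 = 12.0 mm.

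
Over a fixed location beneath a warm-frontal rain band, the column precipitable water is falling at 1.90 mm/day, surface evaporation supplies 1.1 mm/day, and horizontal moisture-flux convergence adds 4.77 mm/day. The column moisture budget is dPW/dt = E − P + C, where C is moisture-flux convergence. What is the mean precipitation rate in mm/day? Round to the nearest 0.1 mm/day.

dPW/dt = -1.90 mm/day.
P = E + C − dPW/dt = 1.1 + (4.77) − (-1.90) = 7.8 mm/day.

P ≈ 7.8 mm/day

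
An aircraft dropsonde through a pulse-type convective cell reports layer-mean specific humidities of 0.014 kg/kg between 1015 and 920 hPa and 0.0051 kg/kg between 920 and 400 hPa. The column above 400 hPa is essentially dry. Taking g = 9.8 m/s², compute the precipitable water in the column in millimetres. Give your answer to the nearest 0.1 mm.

Precipitable water is the column-integrated vapour mass per unit area: PW = (1/g) Σ q̄ Δp, with q in kg/kg and Δp in Pa (1 kg/m² of water = 1 mm).
Layer 1015–920 hPa: Δp = 95 hPa = 9500 Pa, q̄ = 0.014 kg/kg → 0.014 × 9500 / 9.8 = 13.57 mm
Layer 920–400 hPa: Δp = 520 hPa = 52000 Pa, q̄ = 0.0051 kg/kg → 0.0051 × 52000 / 9.8 = 27.06 mm
PW = 13.57 + 27.06 = 40.63 ≈ 40.6 mm.

PW ≈ 40.6 mm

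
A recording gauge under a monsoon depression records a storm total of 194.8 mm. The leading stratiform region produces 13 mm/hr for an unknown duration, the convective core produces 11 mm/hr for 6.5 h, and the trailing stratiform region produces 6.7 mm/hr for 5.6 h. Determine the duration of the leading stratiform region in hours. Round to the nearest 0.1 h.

Known phases: 11 × 6.5 + 6.7 × 5.6 = 71.5 + 37.52 = 109.02 mm.
Remaining depth = 194.8 − 109.02 = 85.78 mm.
Duration = 85.78 / 13 = 6.6 h.

duration ≈ 6.6 h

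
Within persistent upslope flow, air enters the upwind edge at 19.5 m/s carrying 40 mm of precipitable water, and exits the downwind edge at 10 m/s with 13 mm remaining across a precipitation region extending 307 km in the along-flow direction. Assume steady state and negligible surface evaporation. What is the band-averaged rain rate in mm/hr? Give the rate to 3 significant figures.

Column moisture flux per unit crosswind length is F = V × PW.
Inflow: F_in = 19.5 × 40 = 780 mm·m/s
Outflow: F_out = 10 × 13 = 130 mm·m/s
Steady-state rate R = (F_in − F_out)/L = (780 − 130) / 307000 m = 2.117e-03 mm/s.
R = 2.117e-03 × 3600 = 7.62 mm/hr.

R ≈ 7.62 mm/hr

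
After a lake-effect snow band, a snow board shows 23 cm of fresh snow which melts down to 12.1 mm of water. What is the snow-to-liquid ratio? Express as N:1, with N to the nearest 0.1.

Ratio = snow depth / SWE = 230 mm / 12.1 mm = 19.0, i.e. 19.0:1.

ratio ≈ 19.0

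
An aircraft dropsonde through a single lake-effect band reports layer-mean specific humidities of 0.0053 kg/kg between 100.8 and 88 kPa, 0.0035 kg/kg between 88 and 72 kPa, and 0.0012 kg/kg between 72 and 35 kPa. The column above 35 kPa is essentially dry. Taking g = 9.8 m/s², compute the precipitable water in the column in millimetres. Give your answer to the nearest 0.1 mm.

Precipitable water is the column-integrated vapour mass per unit area: PW = (1/g) Σ q̄ Δp, with q in kg/kg and Δp in Pa (1 kg/m² of water = 1 mm).
Layer 100.8–88 kPa: Δp = 128 hPa = 12800 Pa, q̄ = 0.0053 kg/kg → 0.0053 × 12800 / 9.8 = 6.92 mm
Layer 88–72 kPa: Δp = 160 hPa = 16000 Pa, q̄ = 0.0035 kg/kg → 0.0035 × 16000 / 9.8 = 5.71 mm
Layer 72–35 kPa: Δp = 370 hPa = 37000 Pa, q̄ = 0.0012 kg/kg → 0.0012 × 37000 / 9.8 = 4.53 mm
PW = 6.92 + 5.71 + 4.53 = 17.16 ≈ 17.2 mm.

PW ≈ 17.2 mm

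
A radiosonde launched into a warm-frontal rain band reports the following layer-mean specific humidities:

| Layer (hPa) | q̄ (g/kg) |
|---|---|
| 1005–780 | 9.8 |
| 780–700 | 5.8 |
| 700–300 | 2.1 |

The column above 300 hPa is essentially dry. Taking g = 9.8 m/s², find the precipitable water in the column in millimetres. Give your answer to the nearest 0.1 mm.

Precipitable water is the column-integrated vapour mass per unit area: PW = (1/g) Σ q̄ Δp, with q in kg/kg and Δp in Pa (1 kg/m² of water = 1 mm).
Layer 1005–780 hPa: Δp = 225 hPa = 22500 Pa, q̄ = 0.0098 kg/kg → 0.0098 × 22500 / 9.8 = 22.50 mm
Layer 780–700 hPa: Δp = 80 hPa = 8000 Pa, q̄ = 0.0058 kg/kg → 0.0058 × 8000 / 9.8 = 4.73 mm
Layer 700–300 hPa: Δp = 400 hPa = 40000 Pa, q̄ = 0.0021 kg/kg → 0.0021 × 40000 / 9.8 = 8.57 mm
PW = 22.50 + 4.73 + 8.57 = 35.80 ≈ 35.8 mm.

PW ≈ 35.8 mm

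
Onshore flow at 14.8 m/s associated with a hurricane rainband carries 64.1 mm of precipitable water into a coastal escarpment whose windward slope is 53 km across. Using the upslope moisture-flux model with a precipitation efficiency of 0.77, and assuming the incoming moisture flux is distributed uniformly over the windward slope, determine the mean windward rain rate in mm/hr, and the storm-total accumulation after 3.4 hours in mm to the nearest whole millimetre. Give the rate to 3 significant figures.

R ≈ 49.6 mm/hr; total ≈ 169 mm

Incoming column moisture flux per unit ridge length: F = V × PW = 14.8 × 64.1 = 948.68 mm·m/s.
Spread over the 53 km slope with efficiency ε = 0.77: R = ε·F/W = 0.77 × 948.68 / 53000 m = 1.378e-02 mm/s.
R = 1.378e-02 × 3600 = 49.6 mm/hr.
Over 3.4 h: total = 49.6 × 3.4 = 168.64 ≈ 169 mm.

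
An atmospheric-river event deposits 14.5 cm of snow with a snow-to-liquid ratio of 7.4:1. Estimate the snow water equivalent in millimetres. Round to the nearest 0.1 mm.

SWE ≈ 19.6 mm

SWE = snow depth / ratio = 14.5 cm / 7.4 = 1.959 cm = 19.6 mm.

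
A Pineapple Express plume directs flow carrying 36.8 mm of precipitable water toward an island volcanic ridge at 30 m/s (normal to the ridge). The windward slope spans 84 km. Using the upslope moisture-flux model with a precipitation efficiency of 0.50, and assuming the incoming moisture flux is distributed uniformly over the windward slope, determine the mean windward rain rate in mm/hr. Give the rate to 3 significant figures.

Incoming column moisture flux per unit ridge length: F = V × PW = 30 × 36.8 = 1104 mm·m/s.
Spread over the 84 km slope with efficiency ε = 0.50: R = ε·F/W = 0.50 × 1104 / 84000 m = 6.571e-03 mm/s.
R = 6.571e-03 × 3600 = 23.7 mm/hr.

R ≈ 23.7 mm/hr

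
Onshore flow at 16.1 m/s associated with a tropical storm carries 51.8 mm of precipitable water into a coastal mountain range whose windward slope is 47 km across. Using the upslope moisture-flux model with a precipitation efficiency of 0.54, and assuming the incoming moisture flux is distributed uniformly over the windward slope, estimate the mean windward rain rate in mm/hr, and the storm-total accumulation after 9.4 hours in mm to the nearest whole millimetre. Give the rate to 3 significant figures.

Incoming column moisture flux per unit ridge length: F = V × PW = 16.1 × 51.8 = 833.98 mm·m/s.
Spread over the 47 km slope with efficiency ε = 0.54: R = ε·F/W = 0.54 × 833.98 / 47000 m = 9.582e-03 mm/s.
R = 9.582e-03 × 3600 = 34.5 mm/hr.
Over 9.4 h: total = 34.5 × 9.4 = 324.3 ≈ 324 mm.

R ≈ 34.5 mm/hr; total ≈ 324 mm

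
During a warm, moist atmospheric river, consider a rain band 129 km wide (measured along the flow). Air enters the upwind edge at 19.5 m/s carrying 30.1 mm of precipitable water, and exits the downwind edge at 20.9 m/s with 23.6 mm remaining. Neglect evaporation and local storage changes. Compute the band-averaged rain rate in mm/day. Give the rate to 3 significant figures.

R ≈ 62.8 mm/day

Column moisture flux per unit crosswind length is F = V × PW.
Inflow: F_in = 19.5 × 30.1 = 586.95 mm·m/s
Outflow: F_out = 20.9 × 23.6 = 493.24 mm·m/s
Steady-state rate R = (F_in − F_out)/L = (586.95 − 493.24) / 129000 m = 7.264e-04 mm/s.
R = 7.264e-04 × 3600 × 24 = 62.8 mm/day.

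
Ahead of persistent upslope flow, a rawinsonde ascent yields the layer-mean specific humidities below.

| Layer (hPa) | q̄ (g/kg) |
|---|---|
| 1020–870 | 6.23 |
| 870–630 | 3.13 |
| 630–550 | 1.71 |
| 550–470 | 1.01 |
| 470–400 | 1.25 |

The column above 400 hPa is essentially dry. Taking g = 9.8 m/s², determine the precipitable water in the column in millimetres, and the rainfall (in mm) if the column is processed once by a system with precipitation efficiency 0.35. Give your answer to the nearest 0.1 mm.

Precipitable water is the column-integrated vapour mass per unit area: PW = (1/g) Σ q̄ Δp, with q in kg/kg and Δp in Pa (1 kg/m² of water = 1 mm).
Layer 1020–870 hPa: Δp = 150 hPa = 15000 Pa, q̄ = 0.00623 kg/kg → 0.00623 × 15000 / 9.8 = 9.54 mm
Layer 870–630 hPa: Δp = 240 hPa = 24000 Pa, q̄ = 0.00313 kg/kg → 0.00313 × 24000 / 9.8 = 7.67 mm
Layer 630–550 hPa: Δp = 80 hPa = 8000 Pa, q̄ = 0.00171 kg/kg → 0.00171 × 8000 / 9.8 = 1.40 mm
Layer 550–470 hPa: Δp = 80 hPa = 8000 Pa, q̄ = 0.00101 kg/kg → 0.00101 × 8000 / 9.8 = 0.82 mm
Layer 470–400 hPa: Δp = 70 hPa = 7000 Pa, q̄ = 0.00125 kg/kg → 0.00125 × 7000 / 9.8 = 0.89 mm
PW = 9.54 + 7.67 + 1.40 + 0.82 + 0.89 = 20.32 ≈ 20.3 mm.
Rainfall = ε × PW = 0.35 × 20.3 = 7.1 mm.

PW ≈ 20.3 mm; rainfall ≈ 7.1 mm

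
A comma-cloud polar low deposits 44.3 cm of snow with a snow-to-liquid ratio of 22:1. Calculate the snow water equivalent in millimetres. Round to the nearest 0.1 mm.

SWE = snow depth / ratio = 44.3 cm / 22 = 2.014 cm = 20.1 mm.

SWE ≈ 20.1 mm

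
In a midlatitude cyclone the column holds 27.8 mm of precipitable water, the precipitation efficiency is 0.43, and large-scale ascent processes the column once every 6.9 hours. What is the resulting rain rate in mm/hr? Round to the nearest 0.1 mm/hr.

R ≈ 1.7 mm/hr

Each overturning extracts ε × PW = 0.43 × 27.8 = 11.954 mm.
Rate = ε·PW / τ = 11.954 / 6.9 h = 1.7 mm/hr.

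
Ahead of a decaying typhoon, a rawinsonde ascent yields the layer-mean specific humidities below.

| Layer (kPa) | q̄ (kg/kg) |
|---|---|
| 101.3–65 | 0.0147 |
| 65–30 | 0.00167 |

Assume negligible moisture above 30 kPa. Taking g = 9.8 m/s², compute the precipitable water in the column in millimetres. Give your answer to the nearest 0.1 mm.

Precipitable water is the column-integrated vapour mass per unit area: PW = (1/g) Σ q̄ Δp, with q in kg/kg and Δp in Pa (1 kg/m² of water = 1 mm).
Layer 101.3–65 kPa: Δp = 363 hPa = 36300 Pa, q̄ = 0.0147 kg/kg → 0.0147 × 36300 / 9.8 = 54.45 mm
Layer 65–30 kPa: Δp = 350 hPa = 35000 Pa, q̄ = 0.00167 kg/kg → 0.00167 × 35000 / 9.8 = 5.96 mm
PW = 54.45 + 5.96 = 60.41 ≈ 60.4 mm.

PW ≈ 60.4 mm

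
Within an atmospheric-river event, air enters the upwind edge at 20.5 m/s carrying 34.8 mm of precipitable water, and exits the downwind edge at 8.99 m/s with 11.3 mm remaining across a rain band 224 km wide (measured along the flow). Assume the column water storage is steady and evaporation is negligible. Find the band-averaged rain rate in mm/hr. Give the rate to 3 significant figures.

R ≈ 9.83 mm/hr

Column moisture flux per unit crosswind length is F = V × PW.
Inflow: F_in = 20.5 × 34.8 = 713.4 mm·m/s
Outflow: F_out = 8.99 × 11.3 = 101.587 mm·m/s
Steady-state rate R = (F_in − F_out)/L = (713.4 − 101.587) / 224000 m = 2.731e-03 mm/s.
R = 2.731e-03 × 3600 = 9.83 mm/hr.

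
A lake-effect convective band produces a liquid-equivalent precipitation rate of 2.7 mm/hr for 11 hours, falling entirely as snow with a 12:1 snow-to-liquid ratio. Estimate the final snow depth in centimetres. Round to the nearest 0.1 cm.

Liquid-equivalent depth = 2.7 × 11 = 29.7 mm.
Snow depth = 29.7 mm × 12 = 356.4 mm = 35.6 cm.

snow depth ≈ 35.6 cm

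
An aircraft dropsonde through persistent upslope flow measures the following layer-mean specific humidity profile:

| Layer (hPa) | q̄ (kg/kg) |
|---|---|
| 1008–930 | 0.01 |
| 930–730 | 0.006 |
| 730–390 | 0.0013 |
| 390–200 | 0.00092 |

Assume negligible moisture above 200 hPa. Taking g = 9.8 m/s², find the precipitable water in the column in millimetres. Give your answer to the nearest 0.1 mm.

PW ≈ 26.5 mm

Precipitable water is the column-integrated vapour mass per unit area: PW = (1/g) Σ q̄ Δp, with q in kg/kg and Δp in Pa (1 kg/m² of water = 1 mm).
Layer 1008–930 hPa: Δp = 78 hPa = 7800 Pa, q̄ = 0.01 kg/kg → 0.01 × 7800 / 9.8 = 7.96 mm
Layer 930–730 hPa: Δp = 200 hPa = 20000 Pa, q̄ = 0.006 kg/kg → 0.006 × 20000 / 9.8 = 12.24 mm
Layer 730–390 hPa: Δp = 340 hPa = 34000 Pa, q̄ = 0.0013 kg/kg → 0.0013 × 34000 / 9.8 = 4.51 mm
Layer 390–200 hPa: Δp = 190 hPa = 19000 Pa, q̄ = 0.00092 kg/kg → 0.00092 × 19000 / 9.8 = 1.78 mm
PW = 7.96 + 12.24 + 4.51 + 1.78 = 26.49 ≈ 26.5 mm.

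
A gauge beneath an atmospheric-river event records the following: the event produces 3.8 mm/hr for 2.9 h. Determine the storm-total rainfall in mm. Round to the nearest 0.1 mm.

Total = Σ Rᵢ Δtᵢ = 3.8 × 2.9
      = 11.02 = 11.0 mm.

total ≈ 11.0 mm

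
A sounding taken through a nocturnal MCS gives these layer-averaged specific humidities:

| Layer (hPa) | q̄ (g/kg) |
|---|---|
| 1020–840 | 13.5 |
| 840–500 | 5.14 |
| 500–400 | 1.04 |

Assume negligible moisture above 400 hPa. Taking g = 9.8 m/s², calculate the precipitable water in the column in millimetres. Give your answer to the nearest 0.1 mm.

PW ≈ 43.7 mm

Precipitable water is the column-integrated vapour mass per unit area: PW = (1/g) Σ q̄ Δp, with q in kg/kg and Δp in Pa (1 kg/m² of water = 1 mm).
Layer 1020–840 hPa: Δp = 180 hPa = 18000 Pa, q̄ = 0.0135 kg/kg → 0.0135 × 18000 / 9.8 = 24.80 mm
Layer 840–500 hPa: Δp = 340 hPa = 34000 Pa, q̄ = 0.00514 kg/kg → 0.00514 × 34000 / 9.8 = 17.83 mm
Layer 500–400 hPa: Δp = 100 hPa = 10000 Pa, q̄ = 0.00104 kg/kg → 0.00104 × 10000 / 9.8 = 1.06 mm
PW = 24.80 + 17.83 + 1.06 = 43.69 ≈ 43.7 mm.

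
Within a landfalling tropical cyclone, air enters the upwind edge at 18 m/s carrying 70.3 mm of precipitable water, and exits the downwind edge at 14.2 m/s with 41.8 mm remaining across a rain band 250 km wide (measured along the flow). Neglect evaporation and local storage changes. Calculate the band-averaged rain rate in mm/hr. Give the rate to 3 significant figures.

R ≈ 9.67 mm/hr

Column moisture flux per unit crosswind length is F = V × PW.
Inflow: F_in = 18 × 70.3 = 1265.4 mm·m/s
Outflow: F_out = 14.2 × 41.8 = 593.56 mm·m/s
Steady-state rate R = (F_in − F_out)/L = (1265.4 − 593.56) / 250000 m = 2.687e-03 mm/s.
R = 2.687e-03 × 3600 = 9.67 mm/hr.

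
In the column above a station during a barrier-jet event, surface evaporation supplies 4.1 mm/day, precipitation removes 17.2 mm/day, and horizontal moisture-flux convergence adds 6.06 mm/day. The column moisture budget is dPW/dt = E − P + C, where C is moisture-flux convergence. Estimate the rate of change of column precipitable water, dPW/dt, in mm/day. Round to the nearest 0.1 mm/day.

dPW/dt = E − P + C = 4.1 − 17.2 + (6.06) = -7.0 mm/day.

dPW/dt ≈ -7.0 mm/day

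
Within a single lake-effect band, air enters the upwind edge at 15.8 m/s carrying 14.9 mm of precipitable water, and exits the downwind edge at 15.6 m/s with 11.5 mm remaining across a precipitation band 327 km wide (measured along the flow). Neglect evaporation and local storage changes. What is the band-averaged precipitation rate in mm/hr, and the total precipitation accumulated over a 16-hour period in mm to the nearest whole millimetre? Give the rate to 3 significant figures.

Column moisture flux per unit crosswind length is F = V × PW.
Inflow: F_in = 15.8 × 14.9 = 235.42 mm·m/s
Outflow: F_out = 15.6 × 11.5 = 179.4 mm·m/s
Steady-state rate R = (F_in − F_out)/L = (235.42 − 179.4) / 327000 m = 1.713e-04 mm/s.
R = 1.713e-04 × 3600 = 0.617 mm/hr.
Over 16 h: total = 0.617 × 16 = 9.872 ≈ 10 mm.

R ≈ 0.617 mm/hr; total ≈ 10 mm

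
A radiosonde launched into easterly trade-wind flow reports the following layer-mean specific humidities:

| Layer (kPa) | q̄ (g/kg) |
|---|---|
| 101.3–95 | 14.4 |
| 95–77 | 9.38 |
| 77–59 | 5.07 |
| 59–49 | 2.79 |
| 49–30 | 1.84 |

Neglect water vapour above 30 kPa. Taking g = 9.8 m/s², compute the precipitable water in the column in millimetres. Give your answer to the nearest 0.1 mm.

PW ≈ 42.2 mm

Precipitable water is the column-integrated vapour mass per unit area: PW = (1/g) Σ q̄ Δp, with q in kg/kg and Δp in Pa (1 kg/m² of water = 1 mm).
Layer 101.3–95 kPa: Δp = 63 hPa = 6300 Pa, q̄ = 0.0144 kg/kg → 0.0144 × 6300 / 9.8 = 9.26 mm
Layer 95–77 kPa: Δp = 180 hPa = 18000 Pa, q̄ = 0.00938 kg/kg → 0.00938 × 18000 / 9.8 = 17.23 mm
Layer 77–59 kPa: Δp = 180 hPa = 18000 Pa, q̄ = 0.00507 kg/kg → 0.00507 × 18000 / 9.8 = 9.31 mm
Layer 59–49 kPa: Δp = 100 hPa = 10000 Pa, q̄ = 0.00279 kg/kg → 0.00279 × 10000 / 9.8 = 2.85 mm
Layer 49–30 kPa: Δp = 190 hPa = 19000 Pa, q̄ = 0.00184 kg/kg → 0.00184 × 19000 / 9.8 = 3.57 mm
PW = 9.26 + 17.23 + 9.31 + 2.85 + 3.57 = 42.22 ≈ 42.2 mm.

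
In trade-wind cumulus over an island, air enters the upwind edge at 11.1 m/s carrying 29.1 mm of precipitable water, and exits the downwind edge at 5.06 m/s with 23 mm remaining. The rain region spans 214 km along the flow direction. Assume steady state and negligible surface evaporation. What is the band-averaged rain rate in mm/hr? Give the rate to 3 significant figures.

R ≈ 3.48 mm/hr

Column moisture flux per unit crosswind length is F = V × PW.
Inflow: F_in = 11.1 × 29.1 = 323.01 mm·m/s
Outflow: F_out = 5.06 × 23 = 116.38 mm·m/s
Steady-state rate R = (F_in − F_out)/L = (323.01 − 116.38) / 214000 m = 9.656e-04 mm/s.
R = 9.656e-04 × 3600 = 3.48 mm/hr.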